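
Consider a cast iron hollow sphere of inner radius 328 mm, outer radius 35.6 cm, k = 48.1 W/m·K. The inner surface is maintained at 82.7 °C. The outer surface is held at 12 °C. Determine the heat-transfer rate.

Q = 178 kW

Q = 4πk·ΔT/(1/r₁ − 1/r₂) = 4π × 48.1 × 70.7 / (1/0.328 − 1/0.356) = 1.78×10^5 W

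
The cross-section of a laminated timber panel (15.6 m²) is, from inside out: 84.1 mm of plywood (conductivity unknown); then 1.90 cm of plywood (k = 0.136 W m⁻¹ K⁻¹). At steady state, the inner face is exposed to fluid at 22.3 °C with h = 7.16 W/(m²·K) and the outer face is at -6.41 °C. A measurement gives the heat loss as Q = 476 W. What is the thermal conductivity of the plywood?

ΣR = ΔT/Q = |22.3 − -6.41|/476 = 0.06032 K/W
Known resistances:
  R_conv,in = 1/(hA) = 1/(7.16·15.6) = 0.008953 K/W
  R_plywood = L/(kA) = 0.0190/(0.136·15.6) = 0.008956 K/W
R_plywood = ΣR − ΣR_known = 0.06032 − 0.01791 = 0.04241 K/W
L/(kA) = 0.04241 ⇒ k = 0.0841/(0.04241·15.6) = 0.127 W/m·K

k = 0.127 W/m·K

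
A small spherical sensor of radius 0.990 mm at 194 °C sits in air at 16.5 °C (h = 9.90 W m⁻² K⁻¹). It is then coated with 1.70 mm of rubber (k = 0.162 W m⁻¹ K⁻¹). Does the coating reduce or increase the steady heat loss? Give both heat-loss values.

increases: 0.0216 → 0.125 W

Critical radius for a sphere: r_cr = 2k/h = 0.0327 m = 3.27 cm.
Outer radius after coating: r₂ = 9.90×10^-4 + 0.00170 = 0.002690 m.
Since r₁ < r_cr and r₂ ≤ r_cr, the coating moves toward the maximum at r_cr — heat loss rises.
Bare: R = 1/(4πr₁²h) = 8201 K/W; Q = 177.5/8201 = 0.0216 W.
Coated: R = R_cond + R_conv = 1424 K/W; Q = 177.5/1424 = 0.125 W.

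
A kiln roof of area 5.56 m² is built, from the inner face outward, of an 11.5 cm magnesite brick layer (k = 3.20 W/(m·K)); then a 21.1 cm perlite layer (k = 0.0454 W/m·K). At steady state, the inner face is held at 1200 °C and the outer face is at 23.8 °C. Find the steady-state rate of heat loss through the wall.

Treat each layer as a resistance in series:
  R_magnesite brick = L/(kA) = 0.115/(3.20·5.56) = 0.006464 K/W
  R_perlite = L/(kA) = 0.211/(0.0454·5.56) = 0.8359 K/W
ΣR = 0.006464 + 0.8359 = 0.8424 K/W
Q = ΔT/ΣR = (1200 °C − 23.8 °C)/0.8424 = 1400 W

Q = 1400 W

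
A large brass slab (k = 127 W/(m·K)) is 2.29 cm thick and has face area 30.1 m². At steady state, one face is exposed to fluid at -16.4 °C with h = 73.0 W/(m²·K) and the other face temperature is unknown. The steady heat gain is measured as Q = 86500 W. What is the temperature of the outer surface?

Sum the resistances:
  R_conv,in = 1/(hA) = 1/(73.0·30.1) = 4.551×10^-4 K/W
  R_brass = L/(kA) = 0.0229/(127·30.1) = 5.991×10^-6 K/W
ΣR = 4.611×10^-4 K/W
ΔT = Q·ΣR = 86500 × 4.611×10^-4 = 39.89 K
Heat flows inward, so T_out = T_in + ΔT = -16.4 + 39.89 = 23.5 °C

T_out = 23.5 °C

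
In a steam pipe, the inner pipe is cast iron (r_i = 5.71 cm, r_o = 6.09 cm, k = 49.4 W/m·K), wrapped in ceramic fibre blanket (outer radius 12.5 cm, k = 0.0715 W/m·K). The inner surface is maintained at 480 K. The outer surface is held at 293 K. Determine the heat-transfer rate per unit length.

Treat each layer as a resistance in series:
  R'_cast iron = ln(0.0609/0.0571)/(2πk) = 0.06443/(2π·49.4) = 2.076×10^-4 m·K/W
  R'_ceramic fibre blanket = ln(0.125/0.0609)/(2πk) = 0.7191/(2π·0.0715) = 1.601 m·K/W
ΣR = 2.076×10^-4 + 1.601 = 1.601 m·K/W
Q' = ΔT/ΣR = (480 K − 293 K)/1.601 = 117 W/m

Q' = 117 W/m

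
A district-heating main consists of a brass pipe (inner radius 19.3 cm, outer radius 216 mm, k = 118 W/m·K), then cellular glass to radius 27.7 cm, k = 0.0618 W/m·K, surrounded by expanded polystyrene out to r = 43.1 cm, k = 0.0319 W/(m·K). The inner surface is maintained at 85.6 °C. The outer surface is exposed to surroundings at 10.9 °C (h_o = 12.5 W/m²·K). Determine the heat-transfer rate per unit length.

Q' = 26.0 W/m

Treat each layer as a resistance in series:
  R'_brass = ln(0.216/0.193)/(2πk) = 0.1126/(2π·118) = 1.519×10^-4 m·K/W
  R'_cellular glass = ln(0.277/0.216)/(2πk) = 0.2487/(2π·0.0618) = 0.6406 m·K/W
  R'_expanded polystyrene = ln(0.431/0.277)/(2πk) = 0.4421/(2π·0.0319) = 2.206 m·K/W
  R'_conv,out = 1/(2πr h) = 1/(2π·0.431·12.5) = 0.02954 m·K/W
ΣR = 1.519×10^-4 + 0.6406 + 2.206 + 0.02954 = 2.876 m·K/W
Q' = ΔT/ΣR = (85.6 °C − 10.9 °C)/2.876 = 26.0 W/m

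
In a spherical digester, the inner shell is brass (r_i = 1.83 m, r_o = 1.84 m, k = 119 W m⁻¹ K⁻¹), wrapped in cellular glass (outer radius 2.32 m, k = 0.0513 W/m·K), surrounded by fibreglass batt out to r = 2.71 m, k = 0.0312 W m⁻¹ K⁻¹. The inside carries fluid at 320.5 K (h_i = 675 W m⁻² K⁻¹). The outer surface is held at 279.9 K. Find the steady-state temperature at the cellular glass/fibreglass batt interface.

T = 299.2 K

Resistance network (inner→outer):
  R_conv,in = 1/(4πr²h) = 1/(4π·1.83²·675) = 3.520×10^-5 K/W
  R_brass = (1/1.83 − 1/1.84)/(4πk) = 0.002970/(4π·119) = 1.986×10^-6 K/W
  R_cellular glass = (1/1.84 − 1/2.32)/(4πk) = 0.1124/(4π·0.0513) = 0.1744 K/W
  R_fibreglass batt = (1/2.32 − 1/2.71)/(4πk) = 0.06203/(4π·0.0312) = 0.1582 K/W
ΣR = 3.520×10^-5 + 1.986×10^-6 + 0.1744 + 0.1582 = 0.3326 K/W
Q = ΔT/ΣR = (320.5 K − 279.9 K)/0.3326 = 122.1 W
From the inner boundary to the cellular glass/fibreglass batt interface, ΣR_partial = 0.1744 K/W.
T_interface = T_in − Q·ΣR_partial = 320.5 K − (122.1)(0.1744) = 299.2 K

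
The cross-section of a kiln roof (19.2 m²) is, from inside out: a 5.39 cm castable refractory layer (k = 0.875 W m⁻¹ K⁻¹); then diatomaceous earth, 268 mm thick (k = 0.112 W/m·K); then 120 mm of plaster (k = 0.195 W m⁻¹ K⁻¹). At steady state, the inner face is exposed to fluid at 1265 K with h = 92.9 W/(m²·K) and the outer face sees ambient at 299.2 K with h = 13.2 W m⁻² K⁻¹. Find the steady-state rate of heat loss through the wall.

Treat each layer as a resistance in series:
  R_conv,in = 1/(hA) = 1/(92.9·19.2) = 5.606×10^-4 K/W
  R_castable refractory = L/(kA) = 0.0539/(0.875·19.2) = 0.003208 K/W
  R_diatomaceous earth = L/(kA) = 0.268/(0.112·19.2) = 0.1246 K/W
  R_plaster = L/(kA) = 0.120/(0.195·19.2) = 0.03205 K/W
  R_conv,out = 1/(hA) = 1/(13.2·19.2) = 0.003946 K/W
ΣR = 5.606×10^-4 + 0.003208 + 0.1246 + 0.03205 + 0.003946 = 0.1644 K/W
Q = ΔT/ΣR = (1265 K − 299.2 K)/0.1644 = 5870 W

Q = 5.87 kW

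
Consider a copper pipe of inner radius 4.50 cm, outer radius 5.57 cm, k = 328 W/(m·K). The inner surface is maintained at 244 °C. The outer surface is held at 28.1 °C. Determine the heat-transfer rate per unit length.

Q' = 2090 kW/m

Q' = 2πk·ΔT/ln(r₂/r₁) = 2π × 328 × 215.9 / ln(0.0557/0.0450) = 2.09×10^6 W/m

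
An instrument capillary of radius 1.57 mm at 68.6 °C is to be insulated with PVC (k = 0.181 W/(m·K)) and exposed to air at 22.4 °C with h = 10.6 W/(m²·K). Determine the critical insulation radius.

r_cr = 1.71 cm

For a cylinder, r_cr = k_ins/h = 0.181/10.6 = 0.0171 m = 1.71 cm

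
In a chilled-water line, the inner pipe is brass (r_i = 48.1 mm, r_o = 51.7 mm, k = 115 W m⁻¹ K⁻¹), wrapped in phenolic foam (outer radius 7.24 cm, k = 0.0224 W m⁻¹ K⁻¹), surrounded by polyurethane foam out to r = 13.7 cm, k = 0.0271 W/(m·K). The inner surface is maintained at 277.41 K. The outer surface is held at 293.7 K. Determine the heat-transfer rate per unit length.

Series thermal resistances, inner to outer:
  R'_brass = ln(0.0517/0.0481)/(2πk) = 0.07218/(2π·115) = 9.989×10^-5 m·K/W
  R'_phenolic foam = ln(0.0724/0.0517)/(2πk) = 0.3367/(2π·0.0224) = 2.393 m·K/W
  R'_polyurethane foam = ln(0.137/0.0724)/(2πk) = 0.6378/(2π·0.0271) = 3.746 m·K/W
ΣR = 9.989×10^-5 + 2.393 + 3.746 = 6.139 m·K/W
Q' = ΔT/ΣR = (277.41 K − 293.7 K)/6.139 = -2.65 W/m
(Negative Q' ⇒ heat flows inward; heat gain = 2.65 W/m.)

Q' = 2.65 W/m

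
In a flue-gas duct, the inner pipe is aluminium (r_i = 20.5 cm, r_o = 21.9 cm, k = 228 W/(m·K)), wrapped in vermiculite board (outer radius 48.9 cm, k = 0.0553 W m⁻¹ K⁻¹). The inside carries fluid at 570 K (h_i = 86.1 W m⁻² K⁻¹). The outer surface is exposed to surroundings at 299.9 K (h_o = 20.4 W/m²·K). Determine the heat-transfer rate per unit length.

Q' = 116 W/m

Treat each layer as a resistance in series:
  R'_conv,in = 1/(2πr h) = 1/(2π·0.205·86.1) = 0.009017 m·K/W
  R'_aluminium = ln(0.219/0.205)/(2πk) = 0.06606/(2π·228) = 4.611×10^-5 m·K/W
  R'_vermiculite board = ln(0.489/0.219)/(2πk) = 0.8033/(2π·0.0553) = 2.312 m·K/W
  R'_conv,out = 1/(2πr h) = 1/(2π·0.489·20.4) = 0.01595 m·K/W
ΣR = 0.009017 + 4.611×10^-5 + 2.312 + 0.01595 = 2.337 m·K/W
Q' = ΔT/ΣR = (570 K − 299.9 K)/2.337 = 116 W/m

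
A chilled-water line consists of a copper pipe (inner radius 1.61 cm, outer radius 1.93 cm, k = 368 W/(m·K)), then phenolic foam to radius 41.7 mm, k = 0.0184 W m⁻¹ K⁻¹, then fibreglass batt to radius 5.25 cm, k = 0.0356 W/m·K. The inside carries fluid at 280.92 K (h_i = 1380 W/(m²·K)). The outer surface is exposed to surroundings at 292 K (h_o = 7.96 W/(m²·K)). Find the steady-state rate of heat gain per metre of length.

Treat each layer as a resistance in series:
  R'_conv,in = 1/(2πr h) = 1/(2π·0.0161·1380) = 0.007163 m·K/W
  R'_copper = ln(0.0193/0.0161)/(2πk) = 0.1813/(2π·368) = 7.840×10^-5 m·K/W
  R'_phenolic foam = ln(0.0417/0.0193)/(2πk) = 0.7704/(2π·0.0184) = 6.664 m·K/W
  R'_fibreglass batt = ln(0.0525/0.0417)/(2πk) = 0.2303/(2π·0.0356) = 1.030 m·K/W
  R'_conv,out = 1/(2πr h) = 1/(2π·0.0525·7.96) = 0.3808 m·K/W
ΣR = 0.007163 + 7.840×10^-5 + 6.664 + 1.030 + 0.3808 = 8.082 m·K/W
Q' = ΔT/ΣR = (280.92 K − 292 K)/8.082 = -1.37 W/m
(Negative Q' ⇒ heat flows inward; heat gain = 1.37 W/m.)

Q' = 1.37 W/m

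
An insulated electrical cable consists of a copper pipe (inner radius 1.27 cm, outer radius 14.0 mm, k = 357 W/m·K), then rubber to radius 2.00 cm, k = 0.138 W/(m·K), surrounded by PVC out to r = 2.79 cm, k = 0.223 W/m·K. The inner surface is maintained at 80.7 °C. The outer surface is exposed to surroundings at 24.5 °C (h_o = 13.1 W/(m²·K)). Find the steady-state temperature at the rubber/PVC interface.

Series thermal resistances, inner to outer:
  R'_copper = ln(0.0140/0.0127)/(2πk) = 0.09746/(2π·357) = 4.345×10^-5 m·K/W
  R'_rubber = ln(0.0200/0.0140)/(2πk) = 0.3567/(2π·0.138) = 0.4114 m·K/W
  R'_PVC = ln(0.0279/0.0200)/(2πk) = 0.3329/(2π·0.223) = 0.2376 m·K/W
  R'_conv,out = 1/(2πr h) = 1/(2π·0.0279·13.1) = 0.4355 m·K/W
ΣR = 4.345×10^-5 + 0.4114 + 0.2376 + 0.4355 = 1.085 m·K/W
Q' = ΔT/ΣR = (80.7 °C − 24.5 °C)/1.085 = 51.80 W/m
From the inner boundary to the rubber/PVC interface, ΣR_partial = 0.4114 m·K/W.
T_interface = T_in − Q'·ΣR_partial = 80.7 °C − (51.80)(0.4114) = 59.4 °C

T = 59.4 °C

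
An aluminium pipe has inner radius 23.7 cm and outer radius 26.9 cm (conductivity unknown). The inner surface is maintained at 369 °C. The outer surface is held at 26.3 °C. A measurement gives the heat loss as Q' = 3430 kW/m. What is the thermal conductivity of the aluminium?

k = 202 W/m·K

ΣR = ΔT/Q' = |369 − 26.3|/3.43×10^6 = 9.991×10^-5 m·K/W
ln(r₂/r₁)/(2πk) = 9.991×10^-5 ⇒ k = 0.1267/(2π·9.991×10^-5) = 202 W/m·K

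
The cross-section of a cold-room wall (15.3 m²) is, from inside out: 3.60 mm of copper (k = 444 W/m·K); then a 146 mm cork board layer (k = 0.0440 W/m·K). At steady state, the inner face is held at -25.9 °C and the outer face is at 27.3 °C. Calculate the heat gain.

Q = 245 W

Treat each layer as a resistance in series:
  R_copper = L/(kA) = 0.00360/(444·15.3) = 5.299×10^-7 K/W
  R_cork board = L/(kA) = 0.146/(0.0440·15.3) = 0.2169 K/W
ΣR = 5.299×10^-7 + 0.2169 = 0.2169 K/W
Q = ΔT/ΣR = (-25.9 °C − 27.3 °C)/0.2169 = -245 W
(Negative Q ⇒ heat flows inward; heat gain = 245 W.)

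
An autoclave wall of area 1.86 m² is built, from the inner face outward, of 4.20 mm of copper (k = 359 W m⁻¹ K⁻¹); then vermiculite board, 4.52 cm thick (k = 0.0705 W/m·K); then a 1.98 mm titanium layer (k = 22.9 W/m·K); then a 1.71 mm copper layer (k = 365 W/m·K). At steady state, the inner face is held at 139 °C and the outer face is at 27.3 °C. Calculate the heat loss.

Treat each layer as a resistance in series:
  R_copper = L/(kA) = 0.00420/(359·1.86) = 6.290×10^-6 K/W
  R_vermiculite board = L/(kA) = 0.0452/(0.0705·1.86) = 0.3447 K/W
  R_titanium = L/(kA) = 0.00198/(22.9·1.86) = 4.649×10^-5 K/W
  R_copper = L/(kA) = 0.00171/(365·1.86) = 2.519×10^-6 K/W
ΣR = 6.290×10^-6 + 0.3447 + 4.649×10^-5 + 2.519×10^-6 = 0.3448 K/W
Q = ΔT/ΣR = (139 °C − 27.3 °C)/0.3448 = 324 W

Q = 324 W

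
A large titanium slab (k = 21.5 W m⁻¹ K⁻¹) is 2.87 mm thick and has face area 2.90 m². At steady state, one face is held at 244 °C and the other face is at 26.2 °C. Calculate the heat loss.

Q = 4730 kW

Q = kA·ΔT/L = 21.5 × 2.90 × |244 °C − 26.2 °C| / 0.00287 = 4.73×10^6 W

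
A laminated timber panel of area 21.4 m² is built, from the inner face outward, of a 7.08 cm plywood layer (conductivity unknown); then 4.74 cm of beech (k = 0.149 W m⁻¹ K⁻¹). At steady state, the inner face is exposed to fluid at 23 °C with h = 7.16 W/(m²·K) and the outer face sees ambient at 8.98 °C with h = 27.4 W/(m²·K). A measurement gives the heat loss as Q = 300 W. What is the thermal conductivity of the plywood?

k = 0.140 W/m·K

ΣR = ΔT/Q = |23 − 8.98|/300 = 0.04673 K/W
Known resistances:
  R_conv,in = 1/(hA) = 1/(7.16·21.4) = 0.006526 K/W
  R_beech = L/(kA) = 0.0474/(0.149·21.4) = 0.01487 K/W
  R_conv,out = 1/(hA) = 1/(27.4·21.4) = 0.001705 K/W
R_plywood = ΣR − ΣR_known = 0.04673 − 0.02310 = 0.02363 K/W
L/(kA) = 0.02363 ⇒ k = 0.0708/(0.02363·21.4) = 0.140 W/m·K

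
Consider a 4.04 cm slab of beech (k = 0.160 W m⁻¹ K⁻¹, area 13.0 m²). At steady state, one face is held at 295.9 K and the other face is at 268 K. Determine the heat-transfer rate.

Q = 1440 W

Q = kA·ΔT/L = 0.160 × 13.0 × |295.9 K − 268 K| / 0.0404 = 1440 W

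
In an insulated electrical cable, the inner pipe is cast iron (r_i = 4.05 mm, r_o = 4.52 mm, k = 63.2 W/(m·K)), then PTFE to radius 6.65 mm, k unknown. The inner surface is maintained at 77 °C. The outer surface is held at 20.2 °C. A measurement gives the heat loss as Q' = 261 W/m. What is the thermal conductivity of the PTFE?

ΣR = ΔT/Q' = |77 − 20.2|/261 = 0.2176 m·K/W
Known resistances:
  R'_cast iron = ln(0.00452/0.00405)/(2πk) = 0.1098/(2π·63.2) = 2.765×10^-4 m·K/W
R_PTFE = ΣR − ΣR_known = 0.2176 − 2.765×10^-4 = 0.2173 m·K/W
ln(r₂/r₁)/(2πk) = 0.2173 ⇒ k = 0.3861/(2π·0.2173) = 0.283 W/m·K

k = 0.283 W/m·K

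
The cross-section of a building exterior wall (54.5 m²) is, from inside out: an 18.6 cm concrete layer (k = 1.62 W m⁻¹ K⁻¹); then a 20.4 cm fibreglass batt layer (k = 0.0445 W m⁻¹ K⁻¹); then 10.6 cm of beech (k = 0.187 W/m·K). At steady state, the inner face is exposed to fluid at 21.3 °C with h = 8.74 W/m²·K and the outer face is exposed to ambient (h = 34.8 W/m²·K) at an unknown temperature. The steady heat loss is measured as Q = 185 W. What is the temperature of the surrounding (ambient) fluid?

T_out = 2.94 °C

Sum the resistances:
  R_conv,in = 1/(hA) = 1/(8.74·54.5) = 0.002099 K/W
  R_concrete = L/(kA) = 0.186/(1.62·54.5) = 0.002107 K/W
  R_fibreglass batt = L/(kA) = 0.204/(0.0445·54.5) = 0.08412 K/W
  R_beech = L/(kA) = 0.106/(0.187·54.5) = 0.01040 K/W
  R_conv,out = 1/(hA) = 1/(34.8·54.5) = 5.273×10^-4 K/W
ΣR = 0.09925 K/W
ΔT = Q·ΣR = 185 × 0.09925 = 18.36 K
Heat flows outward, so T_out = T_in − ΔT = 21.3 − 18.36 = 2.94 °C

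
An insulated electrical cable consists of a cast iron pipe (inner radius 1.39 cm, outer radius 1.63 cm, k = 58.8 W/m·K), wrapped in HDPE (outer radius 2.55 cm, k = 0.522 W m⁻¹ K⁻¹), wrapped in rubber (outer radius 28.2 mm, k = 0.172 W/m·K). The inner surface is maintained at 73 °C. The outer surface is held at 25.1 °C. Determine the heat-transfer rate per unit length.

Q' = 208 W/m

Series thermal resistances, inner to outer:
  R'_cast iron = ln(0.0163/0.0139)/(2πk) = 0.1593/(2π·58.8) = 4.311×10^-4 m·K/W
  R'_HDPE = ln(0.0255/0.0163)/(2πk) = 0.4475/(2π·0.522) = 0.1364 m·K/W
  R'_rubber = ln(0.0282/0.0255)/(2πk) = 0.1006/(2π·0.172) = 0.09313 m·K/W
ΣR = 4.311×10^-4 + 0.1364 + 0.09313 = 0.2300 m·K/W
Q' = ΔT/ΣR = (73 °C − 25.1 °C)/0.2300 = 208 W/m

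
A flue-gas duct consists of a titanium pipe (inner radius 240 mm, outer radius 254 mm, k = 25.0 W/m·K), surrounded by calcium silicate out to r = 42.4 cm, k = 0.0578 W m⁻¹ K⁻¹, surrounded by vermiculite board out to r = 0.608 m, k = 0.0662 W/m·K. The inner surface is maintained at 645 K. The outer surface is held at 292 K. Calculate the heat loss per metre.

Q' = 155 W/m

Treat each layer as a resistance in series:
  R'_titanium = ln(0.254/0.240)/(2πk) = 0.05670/(2π·25.0) = 3.609×10^-4 m·K/W
  R'_calcium silicate = ln(0.424/0.254)/(2πk) = 0.5124/(2π·0.0578) = 1.411 m·K/W
  R'_vermiculite board = ln(0.608/0.424)/(2πk) = 0.3604/(2π·0.0662) = 0.8666 m·K/W
ΣR = 3.609×10^-4 + 1.411 + 0.8666 = 2.278 m·K/W
Q' = ΔT/ΣR = (645 K − 292 K)/2.278 = 155 W/m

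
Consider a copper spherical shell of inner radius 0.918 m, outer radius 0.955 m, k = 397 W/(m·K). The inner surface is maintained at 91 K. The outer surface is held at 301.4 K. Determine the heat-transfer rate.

Q = 2.49×10^7 W

Q = 4πk·ΔT/(1/r₁ − 1/r₂) = 4π × 397 × 210.4 / (1/0.918 − 1/0.955) = 2.49×10^7 W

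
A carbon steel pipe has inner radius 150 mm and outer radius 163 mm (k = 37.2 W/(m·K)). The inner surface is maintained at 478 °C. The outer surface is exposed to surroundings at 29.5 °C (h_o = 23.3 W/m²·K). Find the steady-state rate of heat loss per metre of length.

Treat each layer as a resistance in series:
  R'_carbon steel = ln(0.163/0.150)/(2πk) = 0.08311/(2π·37.2) = 3.556×10^-4 m·K/W
  R'_conv,out = 1/(2πr h) = 1/(2π·0.163·23.3) = 0.04191 m·K/W
ΣR = 3.556×10^-4 + 0.04191 = 0.04227 m·K/W
Q' = ΔT/ΣR = (478 °C − 29.5 °C)/0.04227 = 10600 W/m

Q' = 10.6 kW/m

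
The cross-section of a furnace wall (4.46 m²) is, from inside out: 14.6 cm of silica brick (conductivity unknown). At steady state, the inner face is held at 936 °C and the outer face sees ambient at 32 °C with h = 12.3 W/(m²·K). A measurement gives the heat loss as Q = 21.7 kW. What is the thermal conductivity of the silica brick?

ΣR = ΔT/Q = |936 − 32|/21700 = 0.04166 K/W
Known resistances:
  R_conv,out = 1/(hA) = 1/(12.3·4.46) = 0.01823 K/W
R_silica brick = ΣR − ΣR_known = 0.04166 − 0.01823 = 0.02343 K/W
L/(kA) = 0.02343 ⇒ k = 0.146/(0.02343·4.46) = 1.40 W/m·K

k = 1.40 W/m·K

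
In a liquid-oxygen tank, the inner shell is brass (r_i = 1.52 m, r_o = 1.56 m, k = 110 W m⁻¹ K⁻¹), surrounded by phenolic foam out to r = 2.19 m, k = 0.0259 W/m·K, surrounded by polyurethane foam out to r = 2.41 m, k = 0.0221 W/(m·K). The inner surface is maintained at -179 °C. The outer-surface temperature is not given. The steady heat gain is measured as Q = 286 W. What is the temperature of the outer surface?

T_out = 26.0 °C

Sum the resistances:
  R_brass = (1/1.52 − 1/1.56)/(4πk) = 0.01687/(4π·110) = 1.220×10^-5 K/W
  R_phenolic foam = (1/1.56 − 1/2.19)/(4πk) = 0.1844/(4π·0.0259) = 0.5666 K/W
  R_polyurethane foam = (1/2.19 − 1/2.41)/(4πk) = 0.04168/(4π·0.0221) = 0.1501 K/W
ΣR = 0.7167 K/W
ΔT = Q·ΣR = 286 × 0.7167 = 205.0 K
Heat flows inward, so T_out = T_in + ΔT = -179 + 205.0 = 26.0 °C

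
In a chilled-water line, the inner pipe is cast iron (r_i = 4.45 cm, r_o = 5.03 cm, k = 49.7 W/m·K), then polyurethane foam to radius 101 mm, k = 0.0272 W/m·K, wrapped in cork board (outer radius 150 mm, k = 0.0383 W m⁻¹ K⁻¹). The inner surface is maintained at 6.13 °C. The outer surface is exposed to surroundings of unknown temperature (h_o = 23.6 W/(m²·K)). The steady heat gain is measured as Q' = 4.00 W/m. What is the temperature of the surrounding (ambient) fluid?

Sum the resistances:
  R'_cast iron = ln(0.0503/0.0445)/(2πk) = 0.1225/(2π·49.7) = 3.923×10^-4 m·K/W
  R'_polyurethane foam = ln(0.101/0.0503)/(2πk) = 0.6971/(2π·0.0272) = 4.079 m·K/W
  R'_cork board = ln(0.150/0.101)/(2πk) = 0.3955/(2π·0.0383) = 1.644 m·K/W
  R'_conv,out = 1/(2πr h) = 1/(2π·0.150·23.6) = 0.04496 m·K/W
ΣR = 5.768 m·K/W
ΔT = Q'·ΣR = 4.00 × 5.768 = 23.07 K
Heat flows inward, so T_out = T_in + ΔT = 6.13 + 23.07 = 29.2 °C

T_out = 29.2 °C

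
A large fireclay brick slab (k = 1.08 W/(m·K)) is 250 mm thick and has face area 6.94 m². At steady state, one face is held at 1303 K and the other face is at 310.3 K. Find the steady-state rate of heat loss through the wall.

Q = 29800 W

Q = kA·ΔT/L = 1.08 × 6.94 × |1303 K − 310.3 K| / 0.250 = 29800 W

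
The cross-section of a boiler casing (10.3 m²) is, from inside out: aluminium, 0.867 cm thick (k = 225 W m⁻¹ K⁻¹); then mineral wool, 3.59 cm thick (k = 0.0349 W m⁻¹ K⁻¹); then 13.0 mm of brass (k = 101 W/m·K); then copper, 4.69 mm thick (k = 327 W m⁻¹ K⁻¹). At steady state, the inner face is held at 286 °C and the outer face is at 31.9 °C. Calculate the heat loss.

Q = 2.54 kW

Treat each layer as a resistance in series:
  R_aluminium = L/(kA) = 0.00867/(225·10.3) = 3.741×10^-6 K/W
  R_mineral wool = L/(kA) = 0.0359/(0.0349·10.3) = 0.09987 K/W
  R_brass = L/(kA) = 0.0130/(101·10.3) = 1.250×10^-5 K/W
  R_copper = L/(kA) = 0.00469/(327·10.3) = 1.392×10^-6 K/W
ΣR = 3.741×10^-6 + 0.09987 + 1.250×10^-5 + 1.392×10^-6 = 0.09989 K/W
Q = ΔT/ΣR = (286 °C − 31.9 °C)/0.09989 = 2540 W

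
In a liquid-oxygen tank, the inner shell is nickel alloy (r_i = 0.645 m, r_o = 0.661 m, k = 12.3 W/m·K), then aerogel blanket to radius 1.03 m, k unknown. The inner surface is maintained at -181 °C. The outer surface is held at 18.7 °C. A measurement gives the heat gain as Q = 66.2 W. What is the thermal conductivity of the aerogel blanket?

ΣR = ΔT/Q = |-181 − 18.7|/66.2 = 3.017 K/W
Known resistances:
  R_nickel alloy = (1/0.645 − 1/0.661)/(4πk) = 0.03753/(4π·12.3) = 2.428×10^-4 K/W
R_aerogel blanket = ΣR − ΣR_known = 3.017 − 2.428×10^-4 = 3.017 K/W
(1/r₁−1/r₂)/(4πk) = 3.017 ⇒ k = 0.5420/(4π·3.017) = 0.0143 W/m·K

k = 0.0143 W/m·K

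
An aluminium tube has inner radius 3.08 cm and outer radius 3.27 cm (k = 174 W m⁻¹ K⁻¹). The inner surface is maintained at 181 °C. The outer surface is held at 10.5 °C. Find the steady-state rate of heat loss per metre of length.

Q' = 2πk·ΔT/ln(r₂/r₁) = 2π × 174 × 170.5 / ln(0.0327/0.0308) = 3.11×10^6 W/m

Q' = 3110 kW/m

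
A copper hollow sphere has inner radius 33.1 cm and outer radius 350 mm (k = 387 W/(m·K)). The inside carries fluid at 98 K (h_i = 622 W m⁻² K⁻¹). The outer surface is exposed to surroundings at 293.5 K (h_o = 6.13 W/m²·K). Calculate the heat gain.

Resistance network (inner→outer):
  R_conv,in = 1/(4πr²h) = 1/(4π·0.331²·622) = 0.001168 K/W
  R_copper = (1/0.331 − 1/0.350)/(4πk) = 0.1640/(4π·387) = 3.372×10^-5 K/W
  R_conv,out = 1/(4πr²h) = 1/(4π·0.350²·6.13) = 0.1060 K/W
ΣR = 0.001168 + 3.372×10^-5 + 0.1060 = 0.1072 K/W
Q = ΔT/ΣR = (98 K − 293.5 K)/0.1072 = -1820 W
(Negative Q ⇒ heat flows inward; heat gain = 1820 W.)

Q = 1820 W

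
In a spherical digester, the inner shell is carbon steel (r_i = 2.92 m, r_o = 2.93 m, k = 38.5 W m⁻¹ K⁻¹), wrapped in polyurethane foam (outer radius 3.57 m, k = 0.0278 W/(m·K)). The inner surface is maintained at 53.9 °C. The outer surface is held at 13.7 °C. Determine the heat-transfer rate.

Q = 230 W

Series thermal resistances, inner to outer:
  R_carbon steel = (1/2.92 − 1/2.93)/(4πk) = 0.001169/(4π·38.5) = 2.416×10^-6 K/W
  R_polyurethane foam = (1/2.93 − 1/3.57)/(4πk) = 0.06118/(4π·0.0278) = 0.1751 K/W
ΣR = 2.416×10^-6 + 0.1751 = 0.1751 K/W
Q = ΔT/ΣR = (53.9 °C − 13.7 °C)/0.1751 = 230 W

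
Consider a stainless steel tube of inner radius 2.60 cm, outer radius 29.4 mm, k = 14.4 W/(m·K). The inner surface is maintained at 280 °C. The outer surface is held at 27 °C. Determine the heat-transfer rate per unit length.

Q' = 186 kW/m

Q' = 2πk·ΔT/ln(r₂/r₁) = 2π × 14.4 × 253 / ln(0.0294/0.0260) = 1.86×10^5 W/m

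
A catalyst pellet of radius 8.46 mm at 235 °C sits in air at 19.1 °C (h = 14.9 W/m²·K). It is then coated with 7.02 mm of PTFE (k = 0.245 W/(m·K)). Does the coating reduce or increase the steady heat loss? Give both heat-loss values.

increases: 2.89 → 5.44 W

Critical radius for a sphere: r_cr = 2k/h = 0.0329 m = 3.29 cm.
Outer radius after coating: r₂ = 0.00846 + 0.00702 = 0.01548 m.
Since r₁ < r_cr and r₂ ≤ r_cr, the coating moves toward the maximum at r_cr — heat loss rises.
Bare: R = 1/(4πr₁²h) = 74.62 K/W; Q = 215.9/74.62 = 2.89 W.
Coated: R = R_cond + R_conv = 39.70 K/W; Q = 215.9/39.70 = 5.44 W.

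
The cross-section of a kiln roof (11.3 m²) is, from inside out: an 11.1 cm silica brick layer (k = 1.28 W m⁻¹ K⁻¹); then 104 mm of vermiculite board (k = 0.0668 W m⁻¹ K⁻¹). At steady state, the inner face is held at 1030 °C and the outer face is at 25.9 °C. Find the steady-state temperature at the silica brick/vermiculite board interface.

T = 977 °C

Resistance network (inner→outer):
  R_silica brick = L/(kA) = 0.111/(1.28·11.3) = 0.007674 K/W
  R_vermiculite board = L/(kA) = 0.104/(0.0668·11.3) = 0.1378 K/W
ΣR = 0.007674 + 0.1378 = 0.1455 K/W
Q = ΔT/ΣR = (1030 °C − 25.9 °C)/0.1455 = 6901 W
From the inner boundary to the silica brick/vermiculite board interface, ΣR_partial = 0.007674 K/W.
T_interface = T_in − Q·ΣR_partial = 1030 °C − (6901)(0.007674) = 977 °C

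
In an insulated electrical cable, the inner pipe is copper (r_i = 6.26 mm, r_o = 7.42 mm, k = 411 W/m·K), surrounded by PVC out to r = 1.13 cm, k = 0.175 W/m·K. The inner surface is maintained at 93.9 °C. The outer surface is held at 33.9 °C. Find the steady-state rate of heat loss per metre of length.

Series thermal resistances, inner to outer:
  R'_copper = ln(0.00742/0.00626)/(2πk) = 0.1700/(2π·411) = 6.583×10^-5 m·K/W
  R'_PVC = ln(0.0113/0.00742)/(2πk) = 0.4206/(2π·0.175) = 0.3825 m·K/W
ΣR = 6.583×10^-5 + 0.3825 = 0.3826 m·K/W
Q' = ΔT/ΣR = (93.9 °C − 33.9 °C)/0.3826 = 157 W/m

Q' = 157 W/m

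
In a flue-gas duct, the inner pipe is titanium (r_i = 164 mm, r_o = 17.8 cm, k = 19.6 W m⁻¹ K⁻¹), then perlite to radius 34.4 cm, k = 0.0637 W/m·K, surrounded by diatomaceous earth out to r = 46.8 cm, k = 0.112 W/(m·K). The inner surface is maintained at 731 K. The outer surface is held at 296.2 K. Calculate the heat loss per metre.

Resistance network (inner→outer):
  R'_titanium = ln(0.178/0.164)/(2πk) = 0.08192/(2π·19.6) = 6.652×10^-4 m·K/W
  R'_perlite = ln(0.344/0.178)/(2πk) = 0.6589/(2π·0.0637) = 1.646 m·K/W
  R'_diatomaceous earth = ln(0.468/0.344)/(2πk) = 0.3078/(2π·0.112) = 0.4374 m·K/W
ΣR = 6.652×10^-4 + 1.646 + 0.4374 = 2.084 m·K/W
Q' = ΔT/ΣR = (731 K − 296.2 K)/2.084 = 209 W/m

Q' = 209 W/m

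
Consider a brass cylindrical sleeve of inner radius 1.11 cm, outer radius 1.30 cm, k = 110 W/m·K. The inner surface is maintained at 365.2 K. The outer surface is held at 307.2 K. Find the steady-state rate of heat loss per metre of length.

Q' = 2πk·ΔT/ln(r₂/r₁) = 2π × 110 × 58 / ln(0.0130/0.0111) = 2.54×10^5 W/m

Q' = 2.54×10^5 W/m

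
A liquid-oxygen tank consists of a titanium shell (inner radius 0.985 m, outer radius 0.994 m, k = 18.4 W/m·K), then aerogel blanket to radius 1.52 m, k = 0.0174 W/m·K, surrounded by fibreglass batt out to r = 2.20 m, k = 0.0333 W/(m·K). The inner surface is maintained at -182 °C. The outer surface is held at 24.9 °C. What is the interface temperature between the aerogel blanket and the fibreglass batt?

Resistance network (inner→outer):
  R_titanium = (1/0.985 − 1/0.994)/(4πk) = 0.009192/(4π·18.4) = 3.976×10^-5 K/W
  R_aerogel blanket = (1/0.994 − 1/1.52)/(4πk) = 0.3481/(4π·0.0174) = 1.592 K/W
  R_fibreglass batt = (1/1.52 − 1/2.20)/(4πk) = 0.2033/(4π·0.0333) = 0.4859 K/W
ΣR = 3.976×10^-5 + 1.592 + 0.4859 = 2.078 K/W
Q = ΔT/ΣR = (-182 °C − 24.9 °C)/2.078 = -99.57 W
From the inner boundary to the aerogel blanket/fibreglass batt interface, ΣR_partial = 1.592 K/W.
T_interface = T_in − Q·ΣR_partial = -182 °C − (-99.57)(1.592) = -23.5 °C

T = -23.5 °C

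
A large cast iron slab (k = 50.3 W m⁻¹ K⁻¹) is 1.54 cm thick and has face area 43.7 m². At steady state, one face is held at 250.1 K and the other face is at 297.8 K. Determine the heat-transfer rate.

Q = 6.81×10^6 W

Q = kA·ΔT/L = 50.3 × 43.7 × |250.1 K − 297.8 K| / 0.0154 = 6.81×10^6 W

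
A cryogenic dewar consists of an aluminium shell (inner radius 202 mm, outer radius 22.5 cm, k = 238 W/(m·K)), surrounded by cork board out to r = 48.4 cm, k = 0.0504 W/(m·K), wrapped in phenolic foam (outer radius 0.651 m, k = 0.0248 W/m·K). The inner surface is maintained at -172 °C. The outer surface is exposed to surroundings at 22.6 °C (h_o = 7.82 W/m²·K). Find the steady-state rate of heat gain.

Resistance network (inner→outer):
  R_aluminium = (1/0.202 − 1/0.225)/(4πk) = 0.5061/(4π·238) = 1.692×10^-4 K/W
  R_cork board = (1/0.225 − 1/0.484)/(4πk) = 2.378/(4π·0.0504) = 3.755 K/W
  R_phenolic foam = (1/0.484 − 1/0.651)/(4πk) = 0.5300/(4π·0.0248) = 1.701 K/W
  R_conv,out = 1/(4πr²h) = 1/(4π·0.651²·7.82) = 0.02401 K/W
ΣR = 1.692×10^-4 + 3.755 + 1.701 + 0.02401 = 5.480 K/W
Q = ΔT/ΣR = (-172 °C − 22.6 °C)/5.480 = -35.5 W
(Negative Q ⇒ heat flows inward; heat gain = 35.5 W.)

Q = 35.5 W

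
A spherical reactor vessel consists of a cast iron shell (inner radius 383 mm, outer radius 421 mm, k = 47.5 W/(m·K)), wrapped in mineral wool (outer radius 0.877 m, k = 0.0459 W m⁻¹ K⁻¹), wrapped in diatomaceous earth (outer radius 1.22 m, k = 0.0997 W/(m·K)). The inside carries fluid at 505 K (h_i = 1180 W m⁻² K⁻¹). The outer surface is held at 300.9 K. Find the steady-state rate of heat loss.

Q = 85.1 W

Series thermal resistances, inner to outer:
  R_conv,in = 1/(4πr²h) = 1/(4π·0.383²·1180) = 4.597×10^-4 K/W
  R_cast iron = (1/0.383 − 1/0.421)/(4πk) = 0.2357/(4π·47.5) = 3.948×10^-4 K/W
  R_mineral wool = (1/0.421 − 1/0.877)/(4πk) = 1.235/(4π·0.0459) = 2.141 K/W
  R_diatomaceous earth = (1/0.877 − 1/1.22)/(4πk) = 0.3206/(4π·0.0997) = 0.2559 K/W
ΣR = 4.597×10^-4 + 3.948×10^-4 + 2.141 + 0.2559 = 2.398 K/W
Q = ΔT/ΣR = (505 K − 300.9 K)/2.398 = 85.1 W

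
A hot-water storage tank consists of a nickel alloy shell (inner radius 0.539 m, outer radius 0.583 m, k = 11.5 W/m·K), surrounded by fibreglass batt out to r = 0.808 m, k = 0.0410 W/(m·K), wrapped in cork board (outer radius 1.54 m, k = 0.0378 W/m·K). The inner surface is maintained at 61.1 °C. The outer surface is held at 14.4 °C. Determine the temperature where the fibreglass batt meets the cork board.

T = 41.1 °C

Series thermal resistances, inner to outer:
  R_nickel alloy = (1/0.539 − 1/0.583)/(4πk) = 0.1400/(4π·11.5) = 9.689×10^-4 K/W
  R_fibreglass batt = (1/0.583 − 1/0.808)/(4πk) = 0.4776/(4π·0.0410) = 0.9271 K/W
  R_cork board = (1/0.808 − 1/1.54)/(4πk) = 0.5883/(4π·0.0378) = 1.238 K/W
ΣR = 9.689×10^-4 + 0.9271 + 1.238 = 2.166 K/W
Q = ΔT/ΣR = (61.1 °C − 14.4 °C)/2.166 = 21.56 W
From the inner boundary to the fibreglass batt/cork board interface, ΣR_partial = 0.9281 K/W.
T_interface = T_in − Q·ΣR_partial = 61.1 °C − (21.56)(0.9281) = 41.1 °C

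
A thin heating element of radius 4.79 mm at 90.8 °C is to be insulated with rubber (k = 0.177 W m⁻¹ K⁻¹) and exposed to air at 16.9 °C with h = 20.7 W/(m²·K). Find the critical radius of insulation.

For a cylinder, r_cr = k_ins/h = 0.177/20.7 = 0.00855 m = 0.855 cm

r_cr = 0.855 cm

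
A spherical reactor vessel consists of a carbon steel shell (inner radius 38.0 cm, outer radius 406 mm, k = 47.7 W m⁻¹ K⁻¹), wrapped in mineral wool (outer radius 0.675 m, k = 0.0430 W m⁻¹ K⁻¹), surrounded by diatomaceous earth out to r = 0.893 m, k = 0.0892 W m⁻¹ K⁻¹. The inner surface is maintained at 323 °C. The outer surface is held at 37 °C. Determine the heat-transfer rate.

Treat each layer as a resistance in series:
  R_carbon steel = (1/0.380 − 1/0.406)/(4πk) = 0.1685/(4π·47.7) = 2.811×10^-4 K/W
  R_mineral wool = (1/0.406 − 1/0.675)/(4πk) = 0.9816/(4π·0.0430) = 1.817 K/W
  R_diatomaceous earth = (1/0.675 − 1/0.893)/(4πk) = 0.3617/(4π·0.0892) = 0.3226 K/W
ΣR = 2.811×10^-4 + 1.817 + 0.3226 = 2.140 K/W
Q = ΔT/ΣR = (323 °C − 37 °C)/2.140 = 134 W

Q = 134 W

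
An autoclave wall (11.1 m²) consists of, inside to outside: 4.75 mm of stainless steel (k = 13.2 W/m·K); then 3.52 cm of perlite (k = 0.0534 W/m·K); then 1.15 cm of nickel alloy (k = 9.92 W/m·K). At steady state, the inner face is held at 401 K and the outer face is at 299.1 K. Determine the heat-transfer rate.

Treat each layer as a resistance in series:
  R_stainless steel = L/(kA) = 0.00475/(13.2·11.1) = 3.242×10^-5 K/W
  R_perlite = L/(kA) = 0.0352/(0.0534·11.1) = 0.05939 K/W
  R_nickel alloy = L/(kA) = 0.0115/(9.92·11.1) = 1.044×10^-4 K/W
ΣR = 3.242×10^-5 + 0.05939 + 1.044×10^-4 = 0.05953 K/W
Q = ΔT/ΣR = (401 K − 299.1 K)/0.05953 = 1710 W

Q = 1710 W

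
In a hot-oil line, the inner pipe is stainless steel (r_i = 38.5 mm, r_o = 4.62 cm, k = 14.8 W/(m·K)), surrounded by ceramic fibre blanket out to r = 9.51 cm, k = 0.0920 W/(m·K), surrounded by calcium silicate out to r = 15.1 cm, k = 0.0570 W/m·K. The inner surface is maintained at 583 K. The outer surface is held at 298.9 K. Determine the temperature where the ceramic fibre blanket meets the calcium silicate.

T = 443 K

Series thermal resistances, inner to outer:
  R'_stainless steel = ln(0.0462/0.0385)/(2πk) = 0.1823/(2π·14.8) = 0.001961 m·K/W
  R'_ceramic fibre blanket = ln(0.0951/0.0462)/(2πk) = 0.7219/(2π·0.0920) = 1.249 m·K/W
  R'_calcium silicate = ln(0.151/0.0951)/(2πk) = 0.4624/(2π·0.0570) = 1.291 m·K/W
ΣR = 0.001961 + 1.249 + 1.291 = 2.542 m·K/W
Q' = ΔT/ΣR = (583 K − 298.9 K)/2.542 = 111.8 W/m
From the inner boundary to the ceramic fibre blanket/calcium silicate interface, ΣR_partial = 1.251 m·K/W.
T_interface = T_in − Q'·ΣR_partial = 583 K − (111.8)(1.251) = 443 K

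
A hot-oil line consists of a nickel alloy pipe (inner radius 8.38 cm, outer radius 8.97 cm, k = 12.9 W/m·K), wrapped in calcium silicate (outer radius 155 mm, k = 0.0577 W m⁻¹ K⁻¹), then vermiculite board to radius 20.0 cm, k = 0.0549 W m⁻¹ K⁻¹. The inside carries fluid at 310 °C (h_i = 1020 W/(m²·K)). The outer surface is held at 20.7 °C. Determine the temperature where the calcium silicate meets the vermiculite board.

T = 116 °C

Treat each layer as a resistance in series:
  R'_conv,in = 1/(2πr h) = 1/(2π·0.0838·1020) = 0.001862 m·K/W
  R'_nickel alloy = ln(0.0897/0.0838)/(2πk) = 0.06804/(2π·12.9) = 8.394×10^-4 m·K/W
  R'_calcium silicate = ln(0.155/0.0897)/(2πk) = 0.5470/(2π·0.0577) = 1.509 m·K/W
  R'_vermiculite board = ln(0.200/0.155)/(2πk) = 0.2549/(2π·0.0549) = 0.7389 m·K/W
ΣR = 0.001862 + 8.394×10^-4 + 1.509 + 0.7389 = 2.251 m·K/W
Q' = ΔT/ΣR = (310 °C − 20.7 °C)/2.251 = 128.5 W/m
From the inner boundary to the calcium silicate/vermiculite board interface, ΣR_partial = 1.512 m·K/W.
T_interface = T_in − Q'·ΣR_partial = 310 °C − (128.5)(1.512) = 116 °C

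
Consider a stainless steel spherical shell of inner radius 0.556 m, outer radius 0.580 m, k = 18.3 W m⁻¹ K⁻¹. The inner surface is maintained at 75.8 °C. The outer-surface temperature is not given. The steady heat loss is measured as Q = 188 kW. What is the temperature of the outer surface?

Sum the resistances:
  R_stainless steel = (1/0.556 − 1/0.580)/(4πk) = 0.07442/(4π·18.3) = 3.236×10^-4 K/W
ΣR = 3.236×10^-4 K/W
ΔT = Q·ΣR = 1.88×10^5 × 3.236×10^-4 = 60.84 K
Heat flows outward, so T_out = T_in − ΔT = 75.8 − 60.84 = 15.0 °C

T_out = 15.0 °C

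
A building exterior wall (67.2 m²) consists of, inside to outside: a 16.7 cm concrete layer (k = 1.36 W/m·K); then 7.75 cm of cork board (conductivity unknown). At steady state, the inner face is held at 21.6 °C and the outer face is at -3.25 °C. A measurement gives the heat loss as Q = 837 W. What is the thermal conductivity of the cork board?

ΣR = ΔT/Q = |21.6 − -3.25|/837 = 0.02969 K/W
Known resistances:
  R_concrete = L/(kA) = 0.167/(1.36·67.2) = 0.001827 K/W
R_cork board = ΣR − ΣR_known = 0.02969 − 0.001827 = 0.02786 K/W
L/(kA) = 0.02786 ⇒ k = 0.0775/(0.02786·67.2) = 0.0414 W/m·K

k = 0.0414 W/m·K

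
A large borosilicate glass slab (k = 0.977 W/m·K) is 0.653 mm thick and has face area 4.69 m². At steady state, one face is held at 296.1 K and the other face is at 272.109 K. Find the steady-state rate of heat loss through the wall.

Q = kA·ΔT/L = 0.977 × 4.69 × |296.1 K − 272.109 K| / 6.53×10^-4 = 1.68×10^5 W

Q = 1.68×10^5 W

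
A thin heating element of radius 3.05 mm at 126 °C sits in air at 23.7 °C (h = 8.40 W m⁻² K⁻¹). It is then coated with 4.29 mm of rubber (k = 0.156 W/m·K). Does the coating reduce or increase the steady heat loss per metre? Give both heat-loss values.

increases: 16.5 → 29.4 W/m

Critical radius for a cylinder: r_cr = k/h = 0.0186 m = 1.86 cm.
Outer radius after coating: r₂ = 0.00305 + 0.00429 = 0.00734 m.
Since r₁ < r_cr and r₂ ≤ r_cr, the coating moves toward the maximum at r_cr — heat loss rises.
Bare: R = 1/(2πr₁h) = 6.212 m·K/W; Q = 102.3/6.212 = 16.5 W/m.
Coated: R = R_cond + R_conv = 3.477 m·K/W; Q = 102.3/3.477 = 29.4 W/m.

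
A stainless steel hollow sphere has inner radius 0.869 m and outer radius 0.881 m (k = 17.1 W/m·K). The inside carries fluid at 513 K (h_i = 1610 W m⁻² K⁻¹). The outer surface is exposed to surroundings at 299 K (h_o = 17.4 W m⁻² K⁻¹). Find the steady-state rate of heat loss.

Series thermal resistances, inner to outer:
  R_conv,in = 1/(4πr²h) = 1/(4π·0.869²·1610) = 6.545×10^-5 K/W
  R_stainless steel = (1/0.869 − 1/0.881)/(4πk) = 0.01567/(4π·17.1) = 7.294×10^-5 K/W
  R_conv,out = 1/(4πr²h) = 1/(4π·0.881²·17.4) = 0.005892 K/W
ΣR = 6.545×10^-5 + 7.294×10^-5 + 0.005892 = 0.006030 K/W
Q = ΔT/ΣR = (513 K − 299 K)/0.006030 = 35500 W

Q = 35500 W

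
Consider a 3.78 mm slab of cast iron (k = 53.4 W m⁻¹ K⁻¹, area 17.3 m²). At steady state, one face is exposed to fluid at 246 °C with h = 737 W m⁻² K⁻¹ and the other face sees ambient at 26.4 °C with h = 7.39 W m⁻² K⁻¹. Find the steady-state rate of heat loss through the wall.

Q = 27.8 kW

Resistance network (inner→outer):
  R_conv,in = 1/(hA) = 1/(737·17.3) = 7.843×10^-5 K/W
  R_cast iron = L/(kA) = 0.00378/(53.4·17.3) = 4.092×10^-6 K/W
  R_conv,out = 1/(hA) = 1/(7.39·17.3) = 0.007822 K/W
ΣR = 7.843×10^-5 + 4.092×10^-6 + 0.007822 = 0.007905 K/W
Q = ΔT/ΣR = (246 °C − 26.4 °C)/0.007905 = 27800 W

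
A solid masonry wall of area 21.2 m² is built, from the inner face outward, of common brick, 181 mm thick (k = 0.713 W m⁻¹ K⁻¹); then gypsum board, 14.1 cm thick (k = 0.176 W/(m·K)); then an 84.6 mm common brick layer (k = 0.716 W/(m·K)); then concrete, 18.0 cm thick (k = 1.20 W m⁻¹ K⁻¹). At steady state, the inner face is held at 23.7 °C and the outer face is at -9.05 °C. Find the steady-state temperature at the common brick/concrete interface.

Series thermal resistances, inner to outer:
  R_common brick = L/(kA) = 0.181/(0.713·21.2) = 0.01197 K/W
  R_gypsum board = L/(kA) = 0.141/(0.176·21.2) = 0.03779 K/W
  R_common brick = L/(kA) = 0.0846/(0.716·21.2) = 0.005573 K/W
  R_concrete = L/(kA) = 0.180/(1.20·21.2) = 0.007075 K/W
ΣR = 0.01197 + 0.03779 + 0.005573 + 0.007075 = 0.06241 K/W
Q = ΔT/ΣR = (23.7 °C − -9.05 °C)/0.06241 = 524.8 W
From the inner boundary to the common brick/concrete interface, ΣR_partial = 0.05533 K/W.
T_interface = T_in − Q·ΣR_partial = 23.7 °C − (524.8)(0.05533) = -5.34 °C

T = -5.34 °C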